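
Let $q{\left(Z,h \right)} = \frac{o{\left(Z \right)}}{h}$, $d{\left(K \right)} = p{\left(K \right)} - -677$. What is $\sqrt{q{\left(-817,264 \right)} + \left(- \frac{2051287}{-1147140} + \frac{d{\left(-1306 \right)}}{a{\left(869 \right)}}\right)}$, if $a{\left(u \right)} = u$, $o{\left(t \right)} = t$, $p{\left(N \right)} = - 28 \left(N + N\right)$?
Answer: $\frac{\sqrt{76317742364634170}}{30208020} \approx 9.1451$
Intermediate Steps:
$p{\left(N \right)} = - 56 N$ ($p{\left(N \right)} = - 28 \cdot 2 N = - 56 N$)
$d{\left(K \right)} = 677 - 56 K$ ($d{\left(K \right)} = - 56 K - -677 = - 56 K + 677 = 677 - 56 K$)
$q{\left(Z,h \right)} = \frac{Z}{h}$
$\sqrt{q{\left(-817,264 \right)} + \left(- \frac{2051287}{-1147140} + \frac{d{\left(-1306 \right)}}{a{\left(869 \right)}}\right)} = \sqrt{- \frac{817}{264} - \left(- \frac{2051287}{1147140} - \frac{677 - -73136}{869}\right)} = \sqrt{\left(-817\right) \frac{1}{264} - \left(- \frac{2051287}{1147140} - \left(677 + 73136\right) \frac{1}{869}\right)} = \sqrt{- \frac{817}{264} + \left(\frac{2051287}{1147140} + 73813 \cdot \frac{1}{869}\right)} = \sqrt{- \frac{817}{264} + \left(\frac{2051287}{1147140} + \frac{73813}{869}\right)} = \sqrt{- \frac{817}{264} + \frac{86456413223}{996864660}} = \sqrt{\frac{15158439851}{181248120}} = \frac{\sqrt{76317742364634170}}{30208020}$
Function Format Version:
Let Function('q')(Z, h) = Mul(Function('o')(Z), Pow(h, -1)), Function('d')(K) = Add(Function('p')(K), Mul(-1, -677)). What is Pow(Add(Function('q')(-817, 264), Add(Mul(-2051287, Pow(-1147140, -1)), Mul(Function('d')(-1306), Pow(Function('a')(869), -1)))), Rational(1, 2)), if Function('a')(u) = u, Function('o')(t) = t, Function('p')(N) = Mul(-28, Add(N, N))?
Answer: Mul(Rational(1, 30208020), Pow(76317742364634170, Rational(1, 2))) ≈ 9.1451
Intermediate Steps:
Function('p')(N) = Mul(-56, N) (Function('p')(N) = Mul(-28, Mul(2, N)) = Mul(-56, N))
Function('d')(K) = Add(677, Mul(-56, K)) (Function('d')(K) = Add(Mul(-56, K), Mul(-1, -677)) = Add(Mul(-56, K), 677) = Add(677, Mul(-56, K)))
Function('q')(Z, h) = Mul(Z, Pow(h, -1))
Pow(Add(Function('q')(-817, 264), Add(Mul(-2051287, Pow(-1147140, -1)), Mul(Function('d')(-1306), Pow(Function('a')(869), -1)))), Rational(1, 2)) = Pow(Add(Mul(-817, Pow(264, -1)), Add(Mul(-2051287, Pow(-1147140, -1)), Mul(Add(677, Mul(-56, -1306)), Pow(869, -1)))), Rational(1, 2)) = Pow(Add(Mul(-817, Rational(1, 264)), Add(Mul(-2051287, Rational(-1, 1147140)), Mul(Add(677, 73136), Rational(1, 869)))), Rational(1, 2)) = Pow(Add(Rational(-817, 264), Add(Rational(2051287, 1147140), Mul(73813, Rational(1, 869)))), Rational(1, 2)) = Pow(Add(Rational(-817, 264), Add(Rational(2051287, 1147140), Rational(73813, 869))), Rational(1, 2)) = Pow(Add(Rational(-817, 264), Rational(86456413223, 996864660)), Rational(1, 2)) = Pow(Rational(15158439851, 181248120), Rational(1, 2)) = Mul(Rational(1, 30208020), Pow(76317742364634170, Rational(1, 2)))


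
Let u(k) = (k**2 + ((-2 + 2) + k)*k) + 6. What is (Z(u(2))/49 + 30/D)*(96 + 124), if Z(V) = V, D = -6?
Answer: -7260/7 ≈ -1037.1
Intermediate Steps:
u(k) = 6 + 2*k**2 (u(k) = (k**2 + (0 + k)*k) + 6 = (k**2 + k*k) + 6 = (k**2 + k**2) + 6 = 2*k**2 + 6 = 6 + 2*k**2)
(Z(u(2))/49 + 30/D)*(96 + 124) = ((6 + 2*2**2)/49 + 30/(-6))*(96 + 124) = ((6 + 2*4)*(1/49) + 30*(-1/6))*220 = ((6 + 8)*(1/49) - 5)*220 = (14*(1/49) - 5)*220 = (2/7 - 5)*220 = -33/7*220 = -7260/7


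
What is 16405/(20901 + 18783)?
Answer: 16405/39684 ≈ 0.41339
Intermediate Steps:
16405/(20901 + 18783) = 16405/39684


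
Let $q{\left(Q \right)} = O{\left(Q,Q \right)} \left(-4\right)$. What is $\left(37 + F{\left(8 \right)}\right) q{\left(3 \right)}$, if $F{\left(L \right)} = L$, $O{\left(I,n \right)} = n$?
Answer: $-540$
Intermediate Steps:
$q{\left(Q \right)} = - 4 Q$ ($q{\left(Q \right)} = Q \left(-4\right) = - 4 Q$)
$\left(37 + F{\left(8 \right)}\right) q{\left(3 \right)} = \left(37 + 8\right) \left(\left(-4\right) 3\right) = 45 \left(-12\right) = -540$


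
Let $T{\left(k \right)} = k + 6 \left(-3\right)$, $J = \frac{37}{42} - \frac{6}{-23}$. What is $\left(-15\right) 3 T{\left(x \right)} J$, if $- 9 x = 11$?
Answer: $\frac{954095}{966} \approx 987.68$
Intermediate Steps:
$J = \frac{1103}{966}$ ($J = 37 \cdot \frac{1}{42} - - \frac{6}{23} = \frac{37}{42} + \frac{6}{23} = \frac{1103}{966} \approx 1.1418$)
$x = - \frac{11}{9}$ ($x = \left(- \frac{1}{9}\right) 11 = - \frac{11}{9} \approx -1.2222$)
$T{\left(k \right)} = -18 + k$ ($T{\left(k \right)} = k - 18 = -18 + k$)
$\left(-15\right) 3 T{\left(x \right)} J = \left(-15\right) 3 \left(-18 - \frac{11}{9}\right) \frac{1103}{966} = \left(-45\right) \left(- \frac{173}{9}\right) \frac{1103}{966} = 865 \cdot \frac{1103}{966} = \frac{954095}{966}$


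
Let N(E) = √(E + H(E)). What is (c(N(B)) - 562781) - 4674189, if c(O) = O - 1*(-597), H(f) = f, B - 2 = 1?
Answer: -5236373 + √6 ≈ -5.2364e+6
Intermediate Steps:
B = 3 (B = 2 + 1 = 3)
N(E) = √2*√E (N(E) = √(E + E) = √(2*E) = √2*√E)
c(O) = 597 + O (c(O) = O + 597 = 597 + O)
(c(N(B)) - 562781) - 4674189 = ((597 + √2*√3) - 562781) - 4674189 = ((597 + √6) - 562781) - 4674189 = (-562184 + √6) - 4674189 = -5236373 + √6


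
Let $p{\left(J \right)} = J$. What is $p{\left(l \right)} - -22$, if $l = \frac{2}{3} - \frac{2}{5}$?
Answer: $\frac{334}{15} \approx 22.267$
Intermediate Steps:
$l = \frac{4}{15}$ ($l = 2 \cdot \frac{1}{3} - \frac{2}{5} = \frac{2}{3} - \frac{2}{5} = \frac{4}{15} \approx 0.26667$)
$p{\left(l \right)} - -22 = \frac{4}{15} - -22 = \frac{4}{15} + 22 = \frac{334}{15}$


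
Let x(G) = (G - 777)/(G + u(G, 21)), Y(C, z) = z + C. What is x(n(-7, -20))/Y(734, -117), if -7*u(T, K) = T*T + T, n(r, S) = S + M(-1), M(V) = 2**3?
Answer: 1841/44424 ≈ 0.041442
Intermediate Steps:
M(V) = 8
n(r, S) = 8 + S (n(r, S) = S + 8 = 8 + S)
u(T, K) = -T/7 - T**2/7 (u(T, K) = -(T*T + T)/7 = -(T**2 + T)/7 = -(T + T**2)/7 = -T/7 - T**2/7)
Y(C, z) = C + z
x(G) = (-777 + G)/(G - G*(1 + G)/7) (x(G) = (G - 777)/(G - G*(1 + G)/7) = (-777 + G)/(G - G*(1 + G)/7))
x(n(-7, -20))/Y(734, -117) = (7*(777 - (8 - 20))/((8 - 20)*(-6 + (8 - 20))))/(734 - 117) = (7*(777 - 1*(-12))/(-12*(-6 - 12)))/617 = (7*(-1/12)*(777 + 12)/(-18))*(1/617) = (7*(-1/12)*(-1/18)*789)*(1/617) = (1841/72)*(1/617) = 1841/44424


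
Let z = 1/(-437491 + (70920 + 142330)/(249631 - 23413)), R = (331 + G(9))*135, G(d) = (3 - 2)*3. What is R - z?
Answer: 2231236396003569/49484062894 ≈ 45090.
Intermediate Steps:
G(d) = 3 (G(d) = 1*3 = 3)
R = 45090 (R = (331 + 3)*135 = 334*135 = 45090)
z = -113109/49484062894 (z = 1/(-437491 + 213250/226218) = 1/(-437491 + 213250*(1/226218)) = 1/(-437491 + 106625/113109) = 1/(-49484062894/113109) = -113109/49484062894 ≈ -2.2858e-6)
R - z = 45090 - 1*(-113109/49484062894) = 45090 + 113109/49484062894 = 2231236396003569/49484062894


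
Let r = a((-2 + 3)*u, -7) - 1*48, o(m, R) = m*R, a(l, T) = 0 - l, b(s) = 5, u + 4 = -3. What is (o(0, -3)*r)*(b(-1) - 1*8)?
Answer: 0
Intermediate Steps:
u = -7 (u = -4 - 3 = -7)
a(l, T) = -l
o(m, R) = R*m
r = -41 (r = -(-2 + 3)*(-7) - 1*48 = -(-7) - 48 = -1*(-7) - 48 = 7 - 48 = -41)
(o(0, -3)*r)*(b(-1) - 1*8) = (-3*0*(-41))*(5 - 1*8) = (0*(-41))*(5 - 8) = 0*(-3) = 0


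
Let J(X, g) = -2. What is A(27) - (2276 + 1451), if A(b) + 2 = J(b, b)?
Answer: -3731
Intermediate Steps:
A(b) = -4 (A(b) = -2 - 2 = -4)
A(27) - (2276 + 1451) = -4 - (2276 + 1451) = -4 - 1*3727 = -4 - 3727 = -3731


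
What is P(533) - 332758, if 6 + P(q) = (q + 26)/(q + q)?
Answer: -27286605/82 ≈ -3.3276e+5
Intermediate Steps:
P(q) = -6 + (26 + q)/(2*q) (P(q) = -6 + (q + 26)/(q + q) = -6 + (26 + q)/((2*q)) = -6 + (26 + q)*(1/(2*q)) = -6 + (26 + q)/(2*q))
P(533) - 332758 = (-11/2 + 13/533) - 332758 = (-11/2 + 13*(1/533)) - 332758 = (-11/2 + 1/41) - 332758 = -449/82 - 332758 = -27286605/82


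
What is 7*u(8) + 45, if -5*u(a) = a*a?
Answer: -223/5 ≈ -44.600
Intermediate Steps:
u(a) = -a**2/5 (u(a) = -a*a/5 = -a**2/5)
7*u(8) + 45 = 7*(-1/5*8**2) + 45 = 7*(-1/5*64) + 45 = 7*(-64/5) + 45 = -448/5 + 45 = -223/5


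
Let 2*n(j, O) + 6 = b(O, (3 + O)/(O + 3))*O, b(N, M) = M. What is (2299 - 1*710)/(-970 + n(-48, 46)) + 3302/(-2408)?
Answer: -1740803/571900 ≈ -3.0439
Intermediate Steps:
n(j, O) = -3 + O/2 (n(j, O) = -3 + (((3 + O)/(O + 3))*O)/2 = -3 + (((3 + O)/(3 + O))*O)/2 = -3 + (1*O)/2 = -3 + O/2)
(2299 - 1*710)/(-970 + n(-48, 46)) + 3302/(-2408) = (2299 - 1*710)/(-970 + (-3 + (½)*46)) + 3302/(-2408) = (2299 - 710)/(-970 + (-3 + 23)) + 3302*(-1/2408) = 1589/(-970 + 20) - 1651/1204 = 1589/(-950) - 1651/1204 = 1589*(-1/950) - 1651/1204 = -1589/950 - 1651/1204 = -1740803/571900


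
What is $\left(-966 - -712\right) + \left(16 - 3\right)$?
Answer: $-241$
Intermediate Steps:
$\left(-966 - -712\right) + \left(16 - 3\right) = \left(-966 + 712\right) + \left(16 - 3\right) = -254 + 13 = -241$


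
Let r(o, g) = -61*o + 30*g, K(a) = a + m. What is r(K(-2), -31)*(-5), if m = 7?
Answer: 6175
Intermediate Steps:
K(a) = 7 + a (K(a) = a + 7 = 7 + a)
r(K(-2), -31)*(-5) = (-61*(7 - 2) + 30*(-31))*(-5) = (-61*5 - 930)*(-5) = (-305 - 930)*(-5) = -1235*(-5) = 6175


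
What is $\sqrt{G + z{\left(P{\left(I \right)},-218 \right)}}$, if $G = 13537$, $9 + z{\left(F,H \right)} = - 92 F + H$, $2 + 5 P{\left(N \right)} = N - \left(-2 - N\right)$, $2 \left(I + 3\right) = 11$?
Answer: $\sqrt{13218} \approx 114.97$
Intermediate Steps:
$I = \frac{5}{2}$ ($I = -3 + \frac{1}{2} \cdot 11 = -3 + \frac{11}{2} = \frac{5}{2} \approx 2.5$)
$P{\left(N \right)} = \frac{2 N}{5}$ ($P{\left(N \right)} = - \frac{2}{5} + \frac{N - \left(-2 - N\right)}{5} = - \frac{2}{5} + \frac{N + \left(2 + N\right)}{5} = - \frac{2}{5} + \frac{2 + 2 N}{5} = - \frac{2}{5} + \left(\frac{2}{5} + \frac{2 N}{5}\right) = \frac{2 N}{5}$)
$z{\left(F,H \right)} = -9 + H - 92 F$ ($z{\left(F,H \right)} = -9 - \left(- H + 92 F\right) = -9 + H - 92 F$)
$\sqrt{G + z{\left(P{\left(I \right)},-218 \right)}} = \sqrt{13537 - \left(227 + 92 \cdot \frac{2}{5} \cdot \frac{5}{2}\right)} = \sqrt{13537 - 319} = \sqrt{13218}$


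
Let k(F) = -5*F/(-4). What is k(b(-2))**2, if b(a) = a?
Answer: 25/4 ≈ 6.2500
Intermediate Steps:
k(F) = 5*F/4 (k(F) = -5*F*(-1)/4 = -(-5)*F/4 = 5*F/4)
k(b(-2))**2 = ((5/4)*(-2))**2 = (-5/2)**2 = 25/4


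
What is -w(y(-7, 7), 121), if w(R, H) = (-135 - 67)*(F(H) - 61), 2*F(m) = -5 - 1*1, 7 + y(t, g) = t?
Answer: -12928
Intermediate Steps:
y(t, g) = -7 + t
F(m) = -3 (F(m) = (-5 - 1*1)/2 = (-5 - 1)/2 = (1/2)*(-6) = -3)
w(R, H) = 12928 (w(R, H) = (-135 - 67)*(-3 - 61) = -202*(-64) = 12928)
-w(y(-7, 7), 121) = -1*12928 = -12928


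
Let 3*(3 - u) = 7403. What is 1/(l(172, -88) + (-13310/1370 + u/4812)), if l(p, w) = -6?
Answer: -988866/16046843 ≈ -0.061624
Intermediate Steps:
u = -7394/3 (u = 3 - ⅓*7403 = 3 - 7403/3 = -7394/3 ≈ -2464.7)
1/(l(172, -88) + (-13310/1370 + u/4812)) = 1/(-6 + (-13310/1370 - 7394/3/4812)) = 1/(-6 + (-13310*1/1370 - 7394/3*1/4812)) = 1/(-6 + (-1331/137 - 3697/7218)) = 1/(-6 - 10113647/988866) = 1/(-16046843/988866) = -988866/16046843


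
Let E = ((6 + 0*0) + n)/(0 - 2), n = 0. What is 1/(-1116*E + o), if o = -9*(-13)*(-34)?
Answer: -1/630 ≈ -0.0015873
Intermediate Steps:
o = -3978 (o = 117*(-34) = -3978)
E = -3 (E = ((6 + 0*0) + 0)/(0 - 2) = ((6 + 0) + 0)/(-2) = (6 + 0)*(-½) = 6*(-½) = -3)
1/(-1116*E + o) = 1/(-1116*(-3) - 3978) = 1/(3348 - 3978) = 1/(-630) = -1/630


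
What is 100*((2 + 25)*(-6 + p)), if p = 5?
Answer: -2700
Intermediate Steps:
100*((2 + 25)*(-6 + p)) = 100*((2 + 25)*(-6 + 5)) = 100*(27*(-1)) = 100*(-27) = -2700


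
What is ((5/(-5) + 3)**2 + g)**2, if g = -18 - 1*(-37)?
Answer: 529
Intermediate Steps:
g = 19 (g = -18 + 37 = 19)
((5/(-5) + 3)**2 + g)**2 = ((5/(-5) + 3)**2 + 19)**2 = ((5*(-1/5) + 3)**2 + 19)**2 = ((-1 + 3)**2 + 19)**2 = (2**2 + 19)**2 = (4 + 19)**2 = 23**2 = 529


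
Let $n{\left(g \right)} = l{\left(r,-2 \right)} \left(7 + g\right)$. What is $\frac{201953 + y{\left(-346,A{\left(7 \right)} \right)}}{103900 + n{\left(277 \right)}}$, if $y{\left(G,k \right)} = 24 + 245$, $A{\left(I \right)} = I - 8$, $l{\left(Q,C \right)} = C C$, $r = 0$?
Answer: $\frac{101111}{52518} \approx 1.9253$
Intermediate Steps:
$l{\left(Q,C \right)} = C^{2}$
$A{\left(I \right)} = -8 + I$ ($A{\left(I \right)} = I - 8 = -8 + I$)
$y{\left(G,k \right)} = 269$
$n{\left(g \right)} = 28 + 4 g$ ($n{\left(g \right)} = \left(-2\right)^{2} \left(7 + g\right) = 4 \left(7 + g\right) = 28 + 4 g$)
$\frac{201953 + y{\left(-346,A{\left(7 \right)} \right)}}{103900 + n{\left(277 \right)}} = \frac{201953 + 269}{103900 + \left(28 + 4 \cdot 277\right)} = \frac{202222}{103900 + \left(28 + 1108\right)} = \frac{202222}{103900 + 1136} = \frac{202222}{105036} = 202222 \cdot \frac{1}{105036} = \frac{101111}{52518}$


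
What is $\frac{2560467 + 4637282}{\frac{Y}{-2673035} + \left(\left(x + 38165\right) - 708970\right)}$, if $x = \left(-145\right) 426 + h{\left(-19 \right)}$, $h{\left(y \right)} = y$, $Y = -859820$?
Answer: $- \frac{3847966999643}{391649708594} \approx -9.825$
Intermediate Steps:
$x = -61789$ ($x = \left(-145\right) 426 - 19 = -61770 - 19 = -61789$)
$\frac{2560467 + 4637282}{\frac{Y}{-2673035} + \left(\left(x + 38165\right) - 708970\right)} = \frac{2560467 + 4637282}{- \frac{859820}{-2673035} + \left(\left(-61789 + 38165\right) - 708970\right)} = \frac{7197749}{\left(-859820\right) \left(- \frac{1}{2673035}\right) - 732594} = \frac{7197749}{\frac{171964}{534607} - 732594} = \frac{7197749}{- \frac{391649708594}{534607}} = 7197749 \left(- \frac{534607}{391649708594}\right) = - \frac{3847966999643}{391649708594}$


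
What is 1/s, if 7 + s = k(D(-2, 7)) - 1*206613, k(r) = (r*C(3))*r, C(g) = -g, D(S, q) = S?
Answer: -1/206632 ≈ -4.8395e-6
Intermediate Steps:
k(r) = -3*r**2 (k(r) = (r*(-1*3))*r = (r*(-3))*r = (-3*r)*r = -3*r**2)
s = -206632 (s = -7 + (-3*(-2)**2 - 1*206613) = -7 + (-3*4 - 206613) = -7 + (-12 - 206613) = -7 - 206625 = -206632)
1/s = 1/(-206632) = -1/206632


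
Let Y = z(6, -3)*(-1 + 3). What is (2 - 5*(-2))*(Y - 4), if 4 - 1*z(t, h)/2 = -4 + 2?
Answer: 240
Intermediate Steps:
z(t, h) = 12 (z(t, h) = 8 - 2*(-4 + 2) = 8 - 2*(-2) = 8 + 4 = 12)
Y = 24 (Y = 12*(-1 + 3) = 12*2 = 24)
(2 - 5*(-2))*(Y - 4) = (2 - 5*(-2))*(24 - 4) = (2 + 10)*20 = 12*20 = 240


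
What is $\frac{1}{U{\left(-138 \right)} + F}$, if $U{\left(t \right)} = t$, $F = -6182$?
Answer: $- \frac{1}{6320} \approx -0.00015823$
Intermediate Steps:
$\frac{1}{U{\left(-138 \right)} + F} = \frac{1}{-138 - 6182} = \frac{1}{-6320} = - \frac{1}{6320}$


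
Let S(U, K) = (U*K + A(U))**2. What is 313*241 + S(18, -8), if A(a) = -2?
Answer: 96749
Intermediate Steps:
S(U, K) = (-2 + K*U)**2 (S(U, K) = (U*K - 2)**2 = (K*U - 2)**2 = (-2 + K*U)**2)
313*241 + S(18, -8) = 313*241 + (-2 - 8*18)**2 = 75433 + (-2 - 144)**2 = 75433 + (-146)**2 = 75433 + 21316 = 96749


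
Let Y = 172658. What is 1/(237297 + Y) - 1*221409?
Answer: -90767726594/409955 ≈ -2.2141e+5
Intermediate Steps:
1/(237297 + Y) - 1*221409 = 1/(237297 + 172658) - 1*221409 = 1/409955 - 221409 = -90767726594/409955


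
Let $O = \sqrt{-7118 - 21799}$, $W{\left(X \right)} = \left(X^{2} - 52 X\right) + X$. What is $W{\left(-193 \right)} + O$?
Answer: $47092 + 9 i \sqrt{357} \approx 47092.0 + 170.05 i$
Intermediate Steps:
$W{\left(X \right)} = X^{2} - 51 X$
$O = 9 i \sqrt{357}$ ($O = \sqrt{-28917} = 9 i \sqrt{357} \approx 170.05 i$)
$W{\left(-193 \right)} + O = - 193 \left(-51 - 193\right) + 9 i \sqrt{357} = \left(-193\right) \left(-244\right) + 9 i \sqrt{357} = 47092 + 9 i \sqrt{357}$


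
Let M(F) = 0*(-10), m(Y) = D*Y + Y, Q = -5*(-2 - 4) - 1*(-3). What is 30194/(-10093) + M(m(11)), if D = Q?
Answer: -30194/10093 ≈ -2.9916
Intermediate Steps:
Q = 33 (Q = -5*(-6) + 3 = 30 + 3 = 33)
D = 33
m(Y) = 34*Y (m(Y) = 33*Y + Y = 34*Y)
M(F) = 0
30194/(-10093) + M(m(11)) = 30194/(-10093) + 0 = 30194*(-1/10093) + 0 = -30194/10093 + 0 = -30194/10093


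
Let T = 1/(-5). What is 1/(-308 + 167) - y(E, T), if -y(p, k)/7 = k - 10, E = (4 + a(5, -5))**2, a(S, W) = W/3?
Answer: -50342/705 ≈ -71.407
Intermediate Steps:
a(S, W) = W/3 (a(S, W) = W*(1/3) = W/3)
T = -1/5 ≈ -0.20000
E = 49/9 (E = (4 + (1/3)*(-5))**2 = (4 - 5/3)**2 = (7/3)**2 = 49/9 ≈ 5.4444)
y(p, k) = 70 - 7*k (y(p, k) = -7*(k - 10) = -7*(-10 + k) = 70 - 7*k)
1/(-308 + 167) - y(E, T) = 1/(-308 + 167) - (70 - 7*(-1/5)) = 1/(-141) - (70 + 7/5) = -1/141 - 1*357/5 = -1/141 - 357/5 = -50342/705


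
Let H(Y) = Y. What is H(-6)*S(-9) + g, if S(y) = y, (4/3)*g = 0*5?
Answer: 54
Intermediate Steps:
g = 0 (g = 3*(0*5)/4 = (¾)*0 = 0)
H(-6)*S(-9) + g = -6*(-9) + 0 = 54 + 0 = 54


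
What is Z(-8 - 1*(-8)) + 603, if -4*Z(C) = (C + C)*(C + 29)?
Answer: 603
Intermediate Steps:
Z(C) = -C*(29 + C)/2 (Z(C) = -(C + C)*(C + 29)/4 = -2*C*(29 + C)/4 = -C*(29 + C)/2)
Z(-8 - 1*(-8)) + 603 = -(-8 - 1*(-8))*(29 + (-8 - 1*(-8)))/2 + 603 = -(-8 + 8)*(29 + (-8 + 8))/2 + 603 = -½*0*(29 + 0) + 603 = -½*0*29 + 603 = 0 + 603 = 603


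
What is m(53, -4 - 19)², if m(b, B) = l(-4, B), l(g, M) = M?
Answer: 529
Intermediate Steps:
m(b, B) = B
m(53, -4 - 19)² = (-4 - 19)² = (-23)² = 529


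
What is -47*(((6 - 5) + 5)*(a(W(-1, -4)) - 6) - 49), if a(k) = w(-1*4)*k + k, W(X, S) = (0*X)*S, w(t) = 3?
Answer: 3995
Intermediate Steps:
W(X, S) = 0 (W(X, S) = 0*S = 0)
a(k) = 4*k (a(k) = 3*k + k = 4*k)
-47*(((6 - 5) + 5)*(a(W(-1, -4)) - 6) - 49) = -47*(((6 - 5) + 5)*(4*0 - 6) - 49) = -47*((1 + 5)*(0 - 6) - 49) = -47*(6*(-6) - 49) = -47*(-36 - 49) = -47*(-85) = 3995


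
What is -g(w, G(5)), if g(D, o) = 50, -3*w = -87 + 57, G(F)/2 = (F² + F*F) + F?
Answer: -50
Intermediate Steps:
G(F) = 2*F + 4*F² (G(F) = 2*((F² + F*F) + F) = 2*((F² + F²) + F) = 2*(2*F² + F) = 2*(F + 2*F²) = 2*F + 4*F²)
w = 10 (w = -(-87 + 57)/3 = -⅓*(-30) = 10)
-g(w, G(5)) = -1*50 = -50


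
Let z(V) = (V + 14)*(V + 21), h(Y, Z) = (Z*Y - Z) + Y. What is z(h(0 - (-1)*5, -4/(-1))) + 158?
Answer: 1628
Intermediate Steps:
h(Y, Z) = Y - Z + Y*Z (h(Y, Z) = (Y*Z - Z) + Y = (-Z + Y*Z) + Y = Y - Z + Y*Z)
z(V) = (14 + V)*(21 + V)
z(h(0 - (-1)*5, -4/(-1))) + 158 = (294 + ((0 - (-1)*5) - (-4)/(-1) + (0 - (-1)*5)*(-4/(-1)))² + 35*((0 - (-1)*5) - (-4)/(-1) + (0 - (-1)*5)*(-4/(-1)))) + 158 = (294 + ((0 - 1*(-5)) - (-4)*(-1) + (0 - 1*(-5))*(-4*(-1)))² + 35*((0 - 1*(-5)) - (-4)*(-1) + (0 - 1*(-5))*(-4*(-1)))) + 158 = (294 + ((0 + 5) - 1*4 + (0 + 5)*4)² + 35*((0 + 5) - 1*4 + (0 + 5)*4)) + 158 = (294 + (5 - 4 + 5*4)² + 35*(5 - 4 + 5*4)) + 158 = (294 + (5 - 4 + 20)² + 35*(5 - 4 + 20)) + 158 = (294 + 21² + 35*21) + 158 = (294 + 441 + 735) + 158 = 1470 + 158 = 1628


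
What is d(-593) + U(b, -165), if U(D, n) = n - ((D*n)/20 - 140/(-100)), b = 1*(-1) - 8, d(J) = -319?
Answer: -11193/20 ≈ -559.65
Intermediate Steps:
b = -9 (b = -1 - 8 = -9)
U(D, n) = -7/5 + n - D*n/20 (U(D, n) = n - ((D*n)*(1/20) - 140*(-1/100)) = n - (D*n/20 + 7/5) = n - (7/5 + D*n/20) = n + (-7/5 - D*n/20) = -7/5 + n - D*n/20)
d(-593) + U(b, -165) = -319 + (-7/5 - 165 - 1/20*(-9)*(-165)) = -319 + (-7/5 - 165 - 297/4) = -319 - 4813/20 = -11193/20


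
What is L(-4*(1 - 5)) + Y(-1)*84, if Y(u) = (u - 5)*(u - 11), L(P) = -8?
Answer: 6040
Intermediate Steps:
Y(u) = (-11 + u)*(-5 + u) (Y(u) = (-5 + u)*(-11 + u) = (-11 + u)*(-5 + u))
L(-4*(1 - 5)) + Y(-1)*84 = -8 + (55 + (-1)**2 - 16*(-1))*84 = -8 + (55 + 1 + 16)*84 = -8 + 72*84 = -8 + 6048 = 6040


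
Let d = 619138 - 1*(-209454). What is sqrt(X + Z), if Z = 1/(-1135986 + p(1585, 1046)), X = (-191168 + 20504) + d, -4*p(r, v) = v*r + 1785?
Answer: 2*sqrt(6330112278092439083)/6203639 ≈ 811.13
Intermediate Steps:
d = 828592 (d = 619138 + 209454 = 828592)
p(r, v) = -1785/4 - r*v/4 (p(r, v) = -(v*r + 1785)/4 = -(r*v + 1785)/4 = -(1785 + r*v)/4 = -1785/4 - r*v/4)
X = 657928 (X = (-191168 + 20504) + 828592 = -170664 + 828592 = 657928)
Z = -4/6203639 (Z = 1/(-1135986 + (-1785/4 - 1/4*1585*1046)) = 1/(-1135986 + (-1785/4 - 828955/2)) = 1/(-1135986 - 1659695/4) = 1/(-6203639/4) = -4/6203639 ≈ -6.4478e-7)
sqrt(X + Z) = sqrt(657928 - 4/6203639) = sqrt(4081547799988/6203639) = 2*sqrt(6330112278092439083)/6203639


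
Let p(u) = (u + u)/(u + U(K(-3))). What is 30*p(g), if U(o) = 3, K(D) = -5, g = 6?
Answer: 40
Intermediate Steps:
p(u) = 2*u/(3 + u) (p(u) = (u + u)/(u + 3) = (2*u)/(3 + u) = 2*u/(3 + u))
30*p(g) = 30*(2*6/(3 + 6)) = 30*(2*6/9) = 30*(2*6*(⅑)) = 30*(4/3) = 40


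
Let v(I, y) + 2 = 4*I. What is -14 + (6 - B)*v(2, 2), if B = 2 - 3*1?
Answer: 28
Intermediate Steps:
v(I, y) = -2 + 4*I
B = -1 (B = 2 - 3 = -1)
-14 + (6 - B)*v(2, 2) = -14 + (6 - 1*(-1))*(-2 + 4*2) = -14 + (6 + 1)*(-2 + 8) = -14 + 7*6 = -14 + 42 = 28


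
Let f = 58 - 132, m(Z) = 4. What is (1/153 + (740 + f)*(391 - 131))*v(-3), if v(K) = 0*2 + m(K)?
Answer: 105973924/153 ≈ 6.9264e+5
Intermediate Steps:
f = -74
v(K) = 4 (v(K) = 0*2 + 4 = 0 + 4 = 4)
(1/153 + (740 + f)*(391 - 131))*v(-3) = (1/153 + (740 - 74)*(391 - 131))*4 = (1/153 + 666*260)*4 = (1/153 + 173160)*4 = (26493481/153)*4 = 105973924/153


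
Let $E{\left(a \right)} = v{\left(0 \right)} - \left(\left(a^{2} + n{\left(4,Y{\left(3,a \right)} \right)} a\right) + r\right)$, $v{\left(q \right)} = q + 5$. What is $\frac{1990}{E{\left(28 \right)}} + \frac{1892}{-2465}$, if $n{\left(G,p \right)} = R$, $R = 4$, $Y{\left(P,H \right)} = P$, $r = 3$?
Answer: $- \frac{3298399}{1101855} \approx -2.9935$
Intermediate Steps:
$n{\left(G,p \right)} = 4$
$v{\left(q \right)} = 5 + q$
$E{\left(a \right)} = 2 - a^{2} - 4 a$ ($E{\left(a \right)} = \left(5 + 0\right) - \left(\left(a^{2} + 4 a\right) + 3\right) = 5 - \left(3 + a^{2} + 4 a\right) = 2 - a^{2} - 4 a$)
$\frac{1990}{E{\left(28 \right)}} + \frac{1892}{-2465} = \frac{1990}{2 - 28^{2} - 112} + \frac{1892}{-2465} = \frac{1990}{2 - 784 - 112} + 1892 \left(- \frac{1}{2465}\right) = \frac{1990}{2 - 784 - 112} - \frac{1892}{2465} = \frac{1990}{-894} - \frac{1892}{2465} = 1990 \left(- \frac{1}{894}\right) - \frac{1892}{2465} = - \frac{995}{447} - \frac{1892}{2465} = - \frac{3298399}{1101855}$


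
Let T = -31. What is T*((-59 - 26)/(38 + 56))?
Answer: 2635/94 ≈ 28.032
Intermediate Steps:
T*((-59 - 26)/(38 + 56)) = -31*(-59 - 26)/(38 + 56) = -(-2635)/94 = -31*(-85/94) = 2635/94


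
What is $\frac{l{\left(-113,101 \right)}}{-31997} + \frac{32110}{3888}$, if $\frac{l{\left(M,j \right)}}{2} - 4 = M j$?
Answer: $\frac{558070027}{62202168} \approx 8.9719$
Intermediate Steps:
$l{\left(M,j \right)} = 8 + 2 M j$
$\frac{l{\left(-113,101 \right)}}{-31997} + \frac{32110}{3888} = \frac{8 + 2 \left(-113\right) 101}{-31997} + \frac{32110}{3888} = \left(8 - 22826\right) \left(- \frac{1}{31997}\right) + 32110 \cdot \frac{1}{3888} = \left(-22818\right) \left(- \frac{1}{31997}\right) + \frac{16055}{1944} = \frac{22818}{31997} + \frac{16055}{1944} = \frac{558070027}{62202168}$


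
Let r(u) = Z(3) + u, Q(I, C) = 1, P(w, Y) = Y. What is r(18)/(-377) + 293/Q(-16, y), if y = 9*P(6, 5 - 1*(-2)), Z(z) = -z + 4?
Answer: 110442/377 ≈ 292.95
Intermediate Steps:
Z(z) = 4 - z
y = 63 (y = 9*(5 - 1*(-2)) = 9*(5 + 2) = 9*7 = 63)
r(u) = 1 + u (r(u) = (4 - 1*3) + u = (4 - 3) + u = 1 + u)
r(18)/(-377) + 293/Q(-16, y) = (1 + 18)/(-377) + 293/1 = 19*(-1/377) + 293*1 = -19/377 + 293 = 110442/377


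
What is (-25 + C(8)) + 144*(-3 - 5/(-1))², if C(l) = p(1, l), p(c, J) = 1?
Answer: 552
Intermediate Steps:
C(l) = 1
(-25 + C(8)) + 144*(-3 - 5/(-1))² = (-25 + 1) + 144*(-3 - 5/(-1))² = -24 + 144*(-3 - 5*(-1))² = -24 + 144*(-3 + 5)² = -24 + 144*2² = -24 + 144*4 = -24 + 576 = 552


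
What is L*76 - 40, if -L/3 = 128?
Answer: -29224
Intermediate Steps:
L = -384 (L = -3*128 = -384)
L*76 - 40 = -384*76 - 40 = -29184 - 40 = -29224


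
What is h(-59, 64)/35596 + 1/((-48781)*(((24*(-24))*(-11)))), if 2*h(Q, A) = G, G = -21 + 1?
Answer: -70245449/250042820544 ≈ -0.00028093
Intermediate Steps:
G = -20
h(Q, A) = -10 (h(Q, A) = (1/2)*(-20) = -10)
h(-59, 64)/35596 + 1/((-48781)*(((24*(-24))*(-11)))) = -10/35596 + 1/((-48781)*(((24*(-24))*(-11)))) = -10*1/35596 - 1/(48781*((-576*(-11)))) = -5/17798 - 1/48781/6336 = -5/17798 - 1/48781*1/6336 = -5/17798 - 1/309076416 = -70245449/250042820544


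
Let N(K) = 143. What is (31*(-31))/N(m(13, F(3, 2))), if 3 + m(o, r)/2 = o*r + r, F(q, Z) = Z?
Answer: -961/143 ≈ -6.7203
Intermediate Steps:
m(o, r) = -6 + 2*r + 2*o*r (m(o, r) = -6 + 2*(o*r + r) = -6 + 2*(r + o*r) = -6 + (2*r + 2*o*r) = -6 + 2*r + 2*o*r)
(31*(-31))/N(m(13, F(3, 2))) = (31*(-31))/143 = -961*1/143 = -961/143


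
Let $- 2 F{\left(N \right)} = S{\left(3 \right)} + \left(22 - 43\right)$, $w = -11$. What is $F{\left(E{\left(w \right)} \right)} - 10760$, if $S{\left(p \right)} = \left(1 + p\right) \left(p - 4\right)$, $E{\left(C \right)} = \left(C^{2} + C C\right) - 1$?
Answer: $- \frac{21495}{2} \approx -10748.0$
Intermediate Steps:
$E{\left(C \right)} = -1 + 2 C^{2}$ ($E{\left(C \right)} = \left(C^{2} + C^{2}\right) - 1 = 2 C^{2} - 1 = -1 + 2 C^{2}$)
$S{\left(p \right)} = \left(1 + p\right) \left(-4 + p\right)$
$F{\left(N \right)} = \frac{25}{2}$ ($F{\left(N \right)} = - \frac{\left(-4 + 3^{2} - 9\right) + \left(22 - 43\right)}{2} = - \frac{\left(-4 + 9 - 9\right) - 21}{2} = - \frac{-4 - 21}{2} = \left(- \frac{1}{2}\right) \left(-25\right) = \frac{25}{2}$)
$F{\left(E{\left(w \right)} \right)} - 10760 = \frac{25}{2} - 10760 = - \frac{21495}{2}$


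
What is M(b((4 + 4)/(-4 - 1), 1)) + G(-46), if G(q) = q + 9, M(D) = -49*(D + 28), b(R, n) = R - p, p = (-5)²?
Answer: -528/5 ≈ -105.60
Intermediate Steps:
p = 25
b(R, n) = -25 + R (b(R, n) = R - 1*25 = R - 25 = -25 + R)
M(D) = -1372 - 49*D (M(D) = -49*(28 + D) = -1372 - 49*D)
G(q) = 9 + q
M(b((4 + 4)/(-4 - 1), 1)) + G(-46) = (-1372 - 49*(-25 + (4 + 4)/(-4 - 1))) + (9 - 46) = (-1372 - 49*(-25 + 8/(-5))) - 37 = (-1372 - 49*(-25 + 8*(-⅕))) - 37 = (-1372 - 49*(-25 - 8/5)) - 37 = (-1372 - 49*(-133/5)) - 37 = (-1372 + 6517/5) - 37 = -343/5 - 37 = -528/5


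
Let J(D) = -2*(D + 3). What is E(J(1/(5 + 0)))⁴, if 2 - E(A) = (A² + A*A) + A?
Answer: 11412532523536/390625 ≈ 2.9216e+7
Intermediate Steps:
J(D) = -6 - 2*D (J(D) = -2*(3 + D) = -6 - 2*D)
E(A) = 2 - A - 2*A² (E(A) = 2 - ((A² + A*A) + A) = 2 - ((A² + A²) + A) = 2 - (2*A² + A) = 2 - (A + 2*A²) = 2 + (-A - 2*A²) = 2 - A - 2*A²)
E(J(1/(5 + 0)))⁴ = (2 - (-6 - 2/(5 + 0)) - 2*(-6 - 2/(5 + 0))²)⁴ = (2 - (-6 - 2/5) - 2*(-6 - 2/5)²)⁴ = (2 - (-6 - 2*⅕) - 2*(-6 - 2*⅕)²)⁴ = (2 - (-6 - ⅖) - 2*(-6 - ⅖)²)⁴ = (2 - 1*(-32/5) - 2*(-32/5)²)⁴ = (2 + 32/5 - 2*1024/25)⁴ = (2 + 32/5 - 2048/25)⁴ = (-1838/25)⁴ = 11412532523536/390625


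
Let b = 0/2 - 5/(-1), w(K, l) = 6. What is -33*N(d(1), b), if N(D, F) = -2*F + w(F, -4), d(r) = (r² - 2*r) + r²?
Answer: 132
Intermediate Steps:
b = 5 (b = 0*(½) - 5*(-1) = 0 + 5 = 5)
d(r) = -2*r + 2*r²
N(D, F) = 6 - 2*F (N(D, F) = -2*F + 6 = 6 - 2*F)
-33*N(d(1), b) = -33*(6 - 2*5) = -33*(6 - 10) = -33*(-4) = 132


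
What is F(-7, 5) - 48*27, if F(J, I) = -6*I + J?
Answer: -1333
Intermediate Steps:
F(J, I) = J - 6*I
F(-7, 5) - 48*27 = (-7 - 6*5) - 48*27 = (-7 - 30) - 1296 = -37 - 1296 = -1333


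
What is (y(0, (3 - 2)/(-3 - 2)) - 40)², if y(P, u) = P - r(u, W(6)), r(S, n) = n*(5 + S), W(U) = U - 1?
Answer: 4096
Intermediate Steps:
W(U) = -1 + U
y(P, u) = -25 + P - 5*u (y(P, u) = P - (-1 + 6)*(5 + u) = P - 5*(5 + u) = P - (25 + 5*u) = P + (-25 - 5*u) = -25 + P - 5*u)
(y(0, (3 - 2)/(-3 - 2)) - 40)² = ((-25 + 0 - 5*(3 - 2)/(-3 - 2)) - 40)² = ((-25 + 0 - 5/(-5)) - 40)² = ((-25 + 0 - 5*(-1)/5) - 40)² = ((-25 + 0 - 5*(-⅕)) - 40)² = ((-25 + 0 + 1) - 40)² = (-24 - 40)² = (-64)² = 4096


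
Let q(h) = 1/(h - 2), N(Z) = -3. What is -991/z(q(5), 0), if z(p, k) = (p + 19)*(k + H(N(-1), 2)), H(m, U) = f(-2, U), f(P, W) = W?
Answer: -2973/116 ≈ -25.629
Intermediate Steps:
H(m, U) = U
q(h) = 1/(-2 + h)
z(p, k) = (2 + k)*(19 + p) (z(p, k) = (p + 19)*(k + 2) = (19 + p)*(2 + k) = (2 + k)*(19 + p))
-991/z(q(5), 0) = -991/(38 + 2/(-2 + 5) + 19*0 + 0/(-2 + 5)) = -991/(38 + 2/3 + 0 + 0/3) = -991/(38 + 2*(1/3) + 0 + 0*(1/3)) = -991/(38 + 2/3 + 0 + 0) = -991/116/3 = -991*3/116 = -2973/116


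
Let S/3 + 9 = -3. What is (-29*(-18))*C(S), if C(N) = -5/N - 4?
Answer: -4031/2 ≈ -2015.5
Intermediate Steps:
S = -36 (S = -27 + 3*(-3) = -27 - 9 = -36)
C(N) = -4 - 5/N
(-29*(-18))*C(S) = (-29*(-18))*(-4 - 5/(-36)) = 522*(-4 - 5*(-1/36)) = 522*(-4 + 5/36) = 522*(-139/36) = -4031/2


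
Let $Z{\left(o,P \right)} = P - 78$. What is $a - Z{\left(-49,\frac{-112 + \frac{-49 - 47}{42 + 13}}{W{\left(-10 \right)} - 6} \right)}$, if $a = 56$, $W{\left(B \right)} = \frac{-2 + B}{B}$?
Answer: $\frac{3640}{33} \approx 110.3$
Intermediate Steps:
$W{\left(B \right)} = \frac{-2 + B}{B}$
$Z{\left(o,P \right)} = -78 + P$
$a - Z{\left(-49,\frac{-112 + \frac{-49 - 47}{42 + 13}}{W{\left(-10 \right)} - 6} \right)} = 56 - \left(-78 + \frac{-112 + \frac{-49 - 47}{42 + 13}}{\frac{-2 - 10}{-10} - 6}\right) = 56 - \left(-78 + \frac{-112 - \frac{96}{55}}{\left(- \frac{1}{10}\right) \left(-12\right) - 6}\right) = 56 - \left(-78 + \frac{-112 - \frac{96}{55}}{\frac{6}{5} - 6}\right) = 56 - \left(-78 + \frac{-112 - \frac{96}{55}}{- \frac{24}{5}}\right) = 56 - \left(-78 - - \frac{782}{33}\right) = 56 - \left(-78 + \frac{782}{33}\right) = 56 - - \frac{1792}{33} = 56 + \frac{1792}{33} = \frac{3640}{33}$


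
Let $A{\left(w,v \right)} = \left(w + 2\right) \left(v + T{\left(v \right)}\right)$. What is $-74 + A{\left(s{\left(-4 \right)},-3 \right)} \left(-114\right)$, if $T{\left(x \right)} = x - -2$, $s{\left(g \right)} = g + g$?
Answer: $-2810$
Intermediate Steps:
$s{\left(g \right)} = 2 g$
$T{\left(x \right)} = 2 + x$ ($T{\left(x \right)} = x + 2 = 2 + x$)
$A{\left(w,v \right)} = \left(2 + w\right) \left(2 + 2 v\right)$ ($A{\left(w,v \right)} = \left(w + 2\right) \left(v + \left(2 + v\right)\right) = \left(2 + w\right) \left(2 + 2 v\right)$)
$-74 + A{\left(s{\left(-4 \right)},-3 \right)} \left(-114\right) = -74 + \left(4 + 2 \cdot 2 \left(-4\right) + 4 \left(-3\right) + 2 \left(-3\right) 2 \left(-4\right)\right) \left(-114\right) = -74 + \left(4 + 2 \left(-8\right) - 12 + 2 \left(-3\right) \left(-8\right)\right) \left(-114\right) = -74 + \left(4 - 16 - 12 + 48\right) \left(-114\right) = -74 + 24 \left(-114\right) = -74 - 2736 = -2810$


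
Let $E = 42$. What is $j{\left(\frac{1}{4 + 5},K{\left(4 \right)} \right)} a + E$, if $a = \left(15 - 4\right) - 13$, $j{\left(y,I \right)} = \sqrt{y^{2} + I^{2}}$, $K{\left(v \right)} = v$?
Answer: $42 - \frac{2 \sqrt{1297}}{9} \approx 33.997$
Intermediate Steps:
$j{\left(y,I \right)} = \sqrt{I^{2} + y^{2}}$
$a = -2$ ($a = 11 - 13 = -2$)
$j{\left(\frac{1}{4 + 5},K{\left(4 \right)} \right)} a + E = \sqrt{4^{2} + \left(\frac{1}{4 + 5}\right)^{2}} \left(-2\right) + 42 = \sqrt{16 + \left(\frac{1}{9}\right)^{2}} \left(-2\right) + 42 = \sqrt{16 + \frac{1}{81}} \left(-2\right) + 42 = \sqrt{\frac{1297}{81}} \left(-2\right) + 42 = \frac{\sqrt{1297}}{9} \left(-2\right) + 42 = - \frac{2 \sqrt{1297}}{9} + 42 = 42 - \frac{2 \sqrt{1297}}{9}$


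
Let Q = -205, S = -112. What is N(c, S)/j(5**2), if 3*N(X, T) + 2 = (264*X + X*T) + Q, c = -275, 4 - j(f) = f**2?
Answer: 42007/1863 ≈ 22.548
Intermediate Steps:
j(f) = 4 - f**2
N(X, T) = -69 + 88*X + T*X/3 (N(X, T) = -2/3 + ((264*X + X*T) - 205)/3 = -2/3 + ((264*X + T*X) - 205)/3 = -2/3 + (-205 + 264*X + T*X)/3 = -2/3 + (-205/3 + 88*X + T*X/3) = -69 + 88*X + T*X/3)
N(c, S)/j(5**2) = (-69 + 88*(-275) + (1/3)*(-112)*(-275))/(4 - (5**2)**2) = (-69 - 24200 + 30800/3)/(4 - 1*25**2) = -42007/(3*(4 - 1*625)) = -42007/(3*(4 - 625)) = -42007/3/(-621) = -42007/3*(-1/621) = 42007/1863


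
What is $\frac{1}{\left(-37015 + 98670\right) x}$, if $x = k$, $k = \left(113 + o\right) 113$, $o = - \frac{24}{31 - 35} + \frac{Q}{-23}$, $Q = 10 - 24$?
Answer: $\frac{23}{19166258265} \approx 1.2 \cdot 10^{-9}$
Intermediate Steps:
$Q = -14$ ($Q = 10 - 24 = -14$)
$o = \frac{152}{23}$ ($o = - \frac{24}{31 - 35} - \frac{14}{-23} = - \frac{24}{-4} - - \frac{14}{23} = \left(-24\right) \left(- \frac{1}{4}\right) + \frac{14}{23} = 6 + \frac{14}{23} = \frac{152}{23} \approx 6.6087$)
$k = \frac{310863}{23}$ ($k = \left(113 + \frac{152}{23}\right) 113 = \frac{2751}{23} \cdot 113 = \frac{310863}{23} \approx 13516.0$)
$x = \frac{310863}{23} \approx 13516.0$
$\frac{1}{\left(-37015 + 98670\right) x} = \frac{1}{\left(-37015 + 98670\right) \frac{310863}{23}} = \frac{1}{61655} \cdot \frac{23}{310863} = \frac{23}{19166258265}$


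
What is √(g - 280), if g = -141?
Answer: I*√421 ≈ 20.518*I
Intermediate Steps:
√(g - 280) = √(-141 - 280) = √(-421) = I*√421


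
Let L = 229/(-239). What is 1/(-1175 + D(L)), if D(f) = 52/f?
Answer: -229/281503 ≈ -0.00081349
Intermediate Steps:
L = -229/239 (L = 229*(-1/239) = -229/239 ≈ -0.95816)
1/(-1175 + D(L)) = 1/(-1175 + 52/(-229/239)) = 1/(-1175 + 52*(-239/229)) = 1/(-1175 - 12428/229) = 1/(-281503/229) = -229/281503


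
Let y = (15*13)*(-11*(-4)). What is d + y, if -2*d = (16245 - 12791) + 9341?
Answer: 4365/2 ≈ 2182.5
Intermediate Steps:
y = 8580 (y = 195*44 = 8580)
d = -12795/2 (d = -((16245 - 12791) + 9341)/2 = -(3454 + 9341)/2 = -½*12795 = -12795/2 ≈ -6397.5)
d + y = -12795/2 + 8580 = 4365/2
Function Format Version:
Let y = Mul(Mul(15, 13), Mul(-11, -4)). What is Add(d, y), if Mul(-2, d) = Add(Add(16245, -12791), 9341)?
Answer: Rational(4365, 2) ≈ 2182.5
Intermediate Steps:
y = 8580 (y = Mul(195, 44) = 8580)
d = Rational(-12795, 2) (d = Mul(Rational(-1, 2), Add(Add(16245, -12791), 9341)) = Mul(Rational(-1, 2), Add(3454, 9341)) = Mul(Rational(-1, 2), 12795) = Rational(-12795, 2) ≈ -6397.5)
Add(d, y) = Add(Rational(-12795, 2), 8580) = Rational(4365, 2)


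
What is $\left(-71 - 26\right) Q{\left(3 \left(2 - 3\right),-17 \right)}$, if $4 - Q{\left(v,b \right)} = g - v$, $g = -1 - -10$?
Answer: $776$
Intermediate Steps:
$g = 9$ ($g = -1 + 10 = 9$)
$Q{\left(v,b \right)} = -5 + v$ ($Q{\left(v,b \right)} = 4 - \left(9 - v\right) = 4 + \left(-9 + v\right) = -5 + v$)
$\left(-71 - 26\right) Q{\left(3 \left(2 - 3\right),-17 \right)} = \left(-71 - 26\right) \left(-5 + 3 \left(2 - 3\right)\right) = \left(-71 - 26\right) \left(-5 + 3 \left(-1\right)\right) = - 97 \left(-5 - 3\right) = \left(-97\right) \left(-8\right) = 776$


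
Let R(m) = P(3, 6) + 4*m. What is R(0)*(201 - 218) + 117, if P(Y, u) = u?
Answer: 15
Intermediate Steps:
R(m) = 6 + 4*m
R(0)*(201 - 218) + 117 = (6 + 4*0)*(201 - 218) + 117 = (6 + 0)*(-17) + 117 = 6*(-17) + 117 = -102 + 117 = 15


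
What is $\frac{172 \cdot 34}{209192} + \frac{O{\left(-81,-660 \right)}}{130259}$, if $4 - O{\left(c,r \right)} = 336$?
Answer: $\frac{86537861}{3406142591} \approx 0.025406$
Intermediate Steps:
$O{\left(c,r \right)} = -332$ ($O{\left(c,r \right)} = 4 - 336 = -332$)
$\frac{172 \cdot 34}{209192} + \frac{O{\left(-81,-660 \right)}}{130259} = \frac{172 \cdot 34}{209192} - \frac{332}{130259} = 5848 \cdot \frac{1}{209192} - \frac{332}{130259} = \frac{731}{26149} - \frac{332}{130259} = \frac{86537861}{3406142591}$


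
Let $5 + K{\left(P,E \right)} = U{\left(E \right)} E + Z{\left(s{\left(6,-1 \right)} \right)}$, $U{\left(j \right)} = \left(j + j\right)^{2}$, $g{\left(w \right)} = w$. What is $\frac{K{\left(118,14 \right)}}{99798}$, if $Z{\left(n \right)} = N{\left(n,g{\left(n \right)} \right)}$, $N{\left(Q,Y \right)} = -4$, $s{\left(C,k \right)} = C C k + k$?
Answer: $\frac{10967}{99798} \approx 0.10989$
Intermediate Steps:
$s{\left(C,k \right)} = k + k C^{2}$ ($s{\left(C,k \right)} = C^{2} k + k = k C^{2} + k = k + k C^{2}$)
$U{\left(j \right)} = 4 j^{2}$ ($U{\left(j \right)} = \left(2 j\right)^{2} = 4 j^{2}$)
$Z{\left(n \right)} = -4$
$K{\left(P,E \right)} = -9 + 4 E^{3}$ ($K{\left(P,E \right)} = -5 + \left(4 E^{2} E - 4\right) = -5 + \left(4 E^{3} - 4\right) = -5 + \left(-4 + 4 E^{3}\right) = -9 + 4 E^{3}$)
$\frac{K{\left(118,14 \right)}}{99798} = \frac{-9 + 4 \cdot 14^{3}}{99798} = \left(-9 + 4 \cdot 2744\right) \frac{1}{99798} = \left(-9 + 10976\right) \frac{1}{99798} = 10967 \cdot \frac{1}{99798} = \frac{10967}{99798}$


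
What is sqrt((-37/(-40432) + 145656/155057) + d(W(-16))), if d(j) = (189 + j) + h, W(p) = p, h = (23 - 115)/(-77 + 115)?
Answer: sqrt(82418541027683)/693196 ≈ 13.097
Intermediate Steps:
h = -46/19 (h = -92/38 = -92*1/38 = -46/19 ≈ -2.4211)
d(j) = 3545/19 + j (d(j) = (189 + j) - 46/19 = 3545/19 + j)
sqrt((-37/(-40432) + 145656/155057) + d(W(-16))) = sqrt((-37/(-40432) + 145656/155057) + (3545/19 - 16)) = sqrt((-37*(-1/40432) + 145656*(1/155057)) + 3241/19) = sqrt((37/40432 + 1224/1303) + 3241/19) = sqrt(49536979/52682896 + 3241/19) = sqrt(9036129923/52682896) = sqrt(82418541027683)/693196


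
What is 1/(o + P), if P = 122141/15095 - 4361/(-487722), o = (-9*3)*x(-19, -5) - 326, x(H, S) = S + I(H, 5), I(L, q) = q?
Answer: -7362163590/2340428648243 ≈ -0.0031456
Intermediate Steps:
x(H, S) = 5 + S (x(H, S) = S + 5 = 5 + S)
o = -326 (o = (-9*3)*(5 - 5) - 326 = -27*0 - 326 = 0 - 326 = -326)
P = 59636682097/7362163590 (P = 122141*(1/15095) - 4361*(-1/487722) = 122141/15095 + 4361/487722 = 59636682097/7362163590 ≈ 8.1004)
1/(o + P) = 1/(-326 + 59636682097/7362163590) = 1/(-2340428648243/7362163590) = -7362163590/2340428648243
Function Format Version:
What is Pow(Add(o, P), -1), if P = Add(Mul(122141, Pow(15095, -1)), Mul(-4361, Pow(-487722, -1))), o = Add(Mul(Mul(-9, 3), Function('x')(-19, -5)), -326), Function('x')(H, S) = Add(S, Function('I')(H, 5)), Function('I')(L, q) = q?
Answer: Rational(-7362163590, 2340428648243) ≈ -0.0031456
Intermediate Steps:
Function('x')(H, S) = Add(5, S) (Function('x')(H, S) = Add(S, 5) = Add(5, S))
o = -326 (o = Add(Mul(Mul(-9, 3), Add(5, -5)), -326) = Add(Mul(-27, 0), -326) = Add(0, -326) = -326)
P = Rational(59636682097, 7362163590) (P = Add(Mul(122141, Rational(1, 15095)), Mul(-4361, Rational(-1, 487722))) = Add(Rational(122141, 15095), Rational(4361, 487722)) = Rational(59636682097, 7362163590) ≈ 8.1004)
Pow(Add(o, P), -1) = Pow(Add(-326, Rational(59636682097, 7362163590)), -1) = Pow(Rational(-2340428648243, 7362163590), -1) = Rational(-7362163590, 2340428648243)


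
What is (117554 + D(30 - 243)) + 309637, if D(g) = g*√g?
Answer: 427191 - 213*I*√213 ≈ 4.2719e+5 - 3108.6*I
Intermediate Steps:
D(g) = g^(3/2)
(117554 + D(30 - 243)) + 309637 = (117554 + (30 - 243)^(3/2)) + 309637 = (117554 + (-213)^(3/2)) + 309637 = (117554 - 213*I*√213) + 309637 = 427191 - 213*I*√213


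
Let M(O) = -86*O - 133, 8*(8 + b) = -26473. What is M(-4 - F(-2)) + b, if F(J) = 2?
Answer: -23473/8 ≈ -2934.1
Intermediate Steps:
b = -26537/8 (b = -8 + (1/8)*(-26473) = -8 - 26473/8 = -26537/8 ≈ -3317.1)
M(O) = -133 - 86*O
M(-4 - F(-2)) + b = (-133 - 86*(-4 - 1*2)) - 26537/8 = (-133 - 86*(-4 - 2)) - 26537/8 = (-133 - 86*(-6)) - 26537/8 = (-133 + 516) - 26537/8 = 383 - 26537/8 = -23473/8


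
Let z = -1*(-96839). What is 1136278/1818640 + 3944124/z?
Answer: 20343513119/491942120 ≈ 41.353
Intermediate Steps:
z = 96839
1136278/1818640 + 3944124/z = 1136278/1818640 + 3944124/96839 = 1136278*(1/1818640) + 3944124*(1/96839) = 568139/909320 + 3944124/96839 = 20343513119/491942120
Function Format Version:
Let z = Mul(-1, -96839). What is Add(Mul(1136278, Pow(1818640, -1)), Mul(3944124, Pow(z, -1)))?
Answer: Rational(20343513119, 491942120) ≈ 41.353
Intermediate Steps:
z = 96839
Add(Mul(1136278, Pow(1818640, -1)), Mul(3944124, Pow(z, -1))) = Add(Mul(1136278, Pow(1818640, -1)), Mul(3944124, Pow(96839, -1))) = Add(Mul(1136278, Rational(1, 1818640)), Mul(3944124, Rational(1, 96839))) = Add(Rational(568139, 909320), Rational(3944124, 96839)) = Rational(20343513119, 491942120)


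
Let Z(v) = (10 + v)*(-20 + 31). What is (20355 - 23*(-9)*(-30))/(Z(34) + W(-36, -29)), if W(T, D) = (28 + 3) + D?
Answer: 4715/162 ≈ 29.105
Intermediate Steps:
W(T, D) = 31 + D
Z(v) = 110 + 11*v (Z(v) = (10 + v)*11 = 110 + 11*v)
(20355 - 23*(-9)*(-30))/(Z(34) + W(-36, -29)) = (20355 - 23*(-9)*(-30))/((110 + 11*34) + (31 - 29)) = (20355 + 207*(-30))/((110 + 374) + 2) = (20355 - 6210)/(484 + 2) = 14145/486 = 14145*(1/486) = 4715/162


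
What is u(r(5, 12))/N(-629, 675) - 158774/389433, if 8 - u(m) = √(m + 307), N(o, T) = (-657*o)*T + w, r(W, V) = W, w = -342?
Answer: -1342099365566/3291835054833 - 2*√78/278945433 ≈ -0.40771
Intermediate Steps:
N(o, T) = -342 - 657*T*o (N(o, T) = (-657*o)*T - 342 = -657*T*o - 342 = -342 - 657*T*o)
u(m) = 8 - √(307 + m) (u(m) = 8 - √(m + 307) = 8 - √(307 + m))
u(r(5, 12))/N(-629, 675) - 158774/389433 = (8 - √(307 + 5))/(-342 - 657*675*(-629)) - 158774/389433 = (8 - √312)/(-342 + 278945775) - 158774*1/389433 = (8 - 2*√78)/278945433 - 14434/35403 = (8 - 2*√78)*(1/278945433) - 14434/35403 = (8/278945433 - 2*√78/278945433) - 14434/35403 = -1342099365566/3291835054833 - 2*√78/278945433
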